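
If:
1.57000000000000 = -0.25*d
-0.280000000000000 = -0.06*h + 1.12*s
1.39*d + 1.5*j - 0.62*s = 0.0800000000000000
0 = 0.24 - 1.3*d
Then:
No Solution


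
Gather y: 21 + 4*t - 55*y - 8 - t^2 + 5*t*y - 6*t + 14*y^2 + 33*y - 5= -t^2 - 2*t + 14*y^2 + y*(5*t - 22) + 8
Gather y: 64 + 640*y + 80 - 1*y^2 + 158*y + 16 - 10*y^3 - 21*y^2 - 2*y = -10*y^3 - 22*y^2 + 796*y + 160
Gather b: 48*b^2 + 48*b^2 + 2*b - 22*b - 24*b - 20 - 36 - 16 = 96*b^2 - 44*b - 72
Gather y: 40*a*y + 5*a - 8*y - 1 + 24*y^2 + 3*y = 5*a + 24*y^2 + y*(40*a - 5) - 1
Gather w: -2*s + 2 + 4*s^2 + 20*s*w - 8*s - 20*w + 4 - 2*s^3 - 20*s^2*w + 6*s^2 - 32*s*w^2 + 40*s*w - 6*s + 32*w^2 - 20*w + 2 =-2*s^3 + 10*s^2 - 16*s + w^2*(32 - 32*s) + w*(-20*s^2 + 60*s - 40) + 8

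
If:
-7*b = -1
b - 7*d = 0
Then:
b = 1/7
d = 1/49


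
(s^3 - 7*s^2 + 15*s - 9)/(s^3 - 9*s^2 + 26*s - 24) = (s^2 - 4*s + 3)/(s^2 - 6*s + 8)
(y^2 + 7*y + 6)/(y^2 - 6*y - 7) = (y + 6)/(y - 7)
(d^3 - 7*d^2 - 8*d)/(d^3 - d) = (d - 8)/(d - 1)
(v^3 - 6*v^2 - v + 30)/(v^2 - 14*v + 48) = (v^3 - 6*v^2 - v + 30)/(v^2 - 14*v + 48)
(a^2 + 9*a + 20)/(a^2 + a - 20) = (a + 4)/(a - 4)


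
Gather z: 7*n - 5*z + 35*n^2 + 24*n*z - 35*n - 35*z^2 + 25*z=35*n^2 - 28*n - 35*z^2 + z*(24*n + 20)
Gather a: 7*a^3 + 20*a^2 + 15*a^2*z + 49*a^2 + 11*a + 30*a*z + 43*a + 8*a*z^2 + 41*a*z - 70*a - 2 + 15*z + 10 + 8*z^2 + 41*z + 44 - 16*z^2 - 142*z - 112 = 7*a^3 + a^2*(15*z + 69) + a*(8*z^2 + 71*z - 16) - 8*z^2 - 86*z - 60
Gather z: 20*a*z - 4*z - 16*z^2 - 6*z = -16*z^2 + z*(20*a - 10)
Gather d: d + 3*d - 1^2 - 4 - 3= 4*d - 8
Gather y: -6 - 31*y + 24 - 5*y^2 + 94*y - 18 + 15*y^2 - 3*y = 10*y^2 + 60*y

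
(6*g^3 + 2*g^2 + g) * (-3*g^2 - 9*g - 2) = -18*g^5 - 60*g^4 - 33*g^3 - 13*g^2 - 2*g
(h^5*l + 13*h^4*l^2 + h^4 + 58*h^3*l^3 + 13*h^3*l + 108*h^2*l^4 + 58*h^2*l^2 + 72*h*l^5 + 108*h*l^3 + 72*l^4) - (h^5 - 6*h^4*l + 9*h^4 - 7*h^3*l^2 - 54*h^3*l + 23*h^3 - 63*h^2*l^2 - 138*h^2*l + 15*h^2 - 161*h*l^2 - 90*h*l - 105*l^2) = h^5*l - h^5 + 13*h^4*l^2 + 6*h^4*l - 8*h^4 + 58*h^3*l^3 + 7*h^3*l^2 + 67*h^3*l - 23*h^3 + 108*h^2*l^4 + 121*h^2*l^2 + 138*h^2*l - 15*h^2 + 72*h*l^5 + 108*h*l^3 + 161*h*l^2 + 90*h*l + 72*l^4 + 105*l^2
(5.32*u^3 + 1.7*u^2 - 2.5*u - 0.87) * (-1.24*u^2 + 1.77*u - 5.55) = -6.5968*u^5 + 7.3084*u^4 - 23.417*u^3 - 12.7812*u^2 + 12.3351*u + 4.8285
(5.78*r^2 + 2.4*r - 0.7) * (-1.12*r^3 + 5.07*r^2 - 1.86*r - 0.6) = -6.4736*r^5 + 26.6166*r^4 + 2.2012*r^3 - 11.481*r^2 - 0.138*r + 0.42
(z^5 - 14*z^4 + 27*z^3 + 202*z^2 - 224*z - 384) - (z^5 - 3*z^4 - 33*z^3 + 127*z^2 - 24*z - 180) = -11*z^4 + 60*z^3 + 75*z^2 - 200*z - 204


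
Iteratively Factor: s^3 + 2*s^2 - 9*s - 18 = (s + 3)*(s^2 - s - 6) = (s + 2)*(s + 3)*(s - 3)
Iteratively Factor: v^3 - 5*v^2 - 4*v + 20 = (v + 2)*(v^2 - 7*v + 10) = (v - 5)*(v + 2)*(v - 2)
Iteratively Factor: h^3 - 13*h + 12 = (h + 4)*(h^2 - 4*h + 3) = (h - 1)*(h + 4)*(h - 3)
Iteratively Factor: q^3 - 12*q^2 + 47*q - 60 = (q - 4)*(q^2 - 8*q + 15) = (q - 4)*(q - 3)*(q - 5)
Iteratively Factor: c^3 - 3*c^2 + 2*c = (c - 2)*(c^2 - c) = (c - 2)*(c - 1)*(c)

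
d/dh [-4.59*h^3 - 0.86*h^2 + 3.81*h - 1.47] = -13.77*h^2 - 1.72*h + 3.81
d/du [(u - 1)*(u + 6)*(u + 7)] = 3*u^2 + 24*u + 29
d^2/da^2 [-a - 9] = 0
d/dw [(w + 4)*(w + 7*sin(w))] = w + (w + 4)*(7*cos(w) + 1) + 7*sin(w)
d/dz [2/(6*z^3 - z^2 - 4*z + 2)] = 4*(-9*z^2 + z + 2)/(6*z^3 - z^2 - 4*z + 2)^2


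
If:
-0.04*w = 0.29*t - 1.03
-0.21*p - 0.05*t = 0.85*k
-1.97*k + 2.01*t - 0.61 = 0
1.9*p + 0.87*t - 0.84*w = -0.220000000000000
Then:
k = -14.81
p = 63.33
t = -14.21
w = 128.78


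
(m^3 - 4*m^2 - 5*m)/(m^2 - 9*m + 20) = m*(m + 1)/(m - 4)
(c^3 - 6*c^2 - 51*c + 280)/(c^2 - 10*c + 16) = (c^2 + 2*c - 35)/(c - 2)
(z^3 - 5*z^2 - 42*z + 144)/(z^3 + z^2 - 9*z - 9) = (z^2 - 2*z - 48)/(z^2 + 4*z + 3)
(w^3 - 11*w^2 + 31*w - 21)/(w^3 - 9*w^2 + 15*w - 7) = (w - 3)/(w - 1)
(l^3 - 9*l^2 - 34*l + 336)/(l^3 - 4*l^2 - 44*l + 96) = (l - 7)/(l - 2)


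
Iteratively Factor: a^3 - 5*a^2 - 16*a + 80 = (a - 4)*(a^2 - a - 20) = (a - 5)*(a - 4)*(a + 4)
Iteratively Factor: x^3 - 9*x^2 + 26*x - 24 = (x - 2)*(x^2 - 7*x + 12) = (x - 4)*(x - 2)*(x - 3)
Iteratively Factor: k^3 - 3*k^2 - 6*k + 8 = (k - 1)*(k^2 - 2*k - 8) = (k - 1)*(k + 2)*(k - 4)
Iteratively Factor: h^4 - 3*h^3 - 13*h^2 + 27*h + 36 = (h - 3)*(h^3 - 13*h - 12) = (h - 4)*(h - 3)*(h^2 + 4*h + 3) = (h - 4)*(h - 3)*(h + 3)*(h + 1)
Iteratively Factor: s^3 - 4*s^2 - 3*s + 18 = (s + 2)*(s^2 - 6*s + 9) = (s - 3)*(s + 2)*(s - 3)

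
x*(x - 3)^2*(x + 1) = x^4 - 5*x^3 + 3*x^2 + 9*x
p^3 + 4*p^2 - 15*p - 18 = (p - 3)*(p + 1)*(p + 6)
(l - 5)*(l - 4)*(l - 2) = l^3 - 11*l^2 + 38*l - 40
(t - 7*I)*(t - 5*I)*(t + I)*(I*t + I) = I*t^4 + 11*t^3 + I*t^3 + 11*t^2 - 23*I*t^2 + 35*t - 23*I*t + 35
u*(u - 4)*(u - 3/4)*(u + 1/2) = u^4 - 17*u^3/4 + 5*u^2/8 + 3*u/2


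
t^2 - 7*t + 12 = (t - 4)*(t - 3)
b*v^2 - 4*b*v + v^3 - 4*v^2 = v*(b + v)*(v - 4)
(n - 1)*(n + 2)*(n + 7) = n^3 + 8*n^2 + 5*n - 14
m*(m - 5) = m^2 - 5*m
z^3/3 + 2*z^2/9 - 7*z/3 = z*(z/3 + 1)*(z - 7/3)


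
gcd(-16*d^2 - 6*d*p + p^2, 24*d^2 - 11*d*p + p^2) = -8*d + p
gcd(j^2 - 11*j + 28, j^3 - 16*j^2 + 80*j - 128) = j - 4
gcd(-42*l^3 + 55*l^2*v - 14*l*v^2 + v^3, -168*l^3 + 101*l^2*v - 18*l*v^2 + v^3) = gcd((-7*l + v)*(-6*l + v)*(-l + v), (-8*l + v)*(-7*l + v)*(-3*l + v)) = -7*l + v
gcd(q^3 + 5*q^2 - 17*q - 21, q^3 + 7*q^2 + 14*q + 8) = q + 1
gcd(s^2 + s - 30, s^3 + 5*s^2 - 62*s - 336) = s + 6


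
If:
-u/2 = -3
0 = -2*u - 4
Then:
No Solution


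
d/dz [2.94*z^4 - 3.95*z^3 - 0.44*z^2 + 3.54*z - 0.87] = 11.76*z^3 - 11.85*z^2 - 0.88*z + 3.54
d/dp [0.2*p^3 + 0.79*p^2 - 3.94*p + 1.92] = 0.6*p^2 + 1.58*p - 3.94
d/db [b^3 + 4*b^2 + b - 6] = 3*b^2 + 8*b + 1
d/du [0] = 0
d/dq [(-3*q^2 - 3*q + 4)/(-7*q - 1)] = (21*q^2 + 6*q + 31)/(49*q^2 + 14*q + 1)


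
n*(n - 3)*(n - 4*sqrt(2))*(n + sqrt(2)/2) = n^4 - 7*sqrt(2)*n^3/2 - 3*n^3 - 4*n^2 + 21*sqrt(2)*n^2/2 + 12*n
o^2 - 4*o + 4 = (o - 2)^2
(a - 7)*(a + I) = a^2 - 7*a + I*a - 7*I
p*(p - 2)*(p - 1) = p^3 - 3*p^2 + 2*p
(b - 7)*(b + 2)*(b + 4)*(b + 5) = b^4 + 4*b^3 - 39*b^2 - 226*b - 280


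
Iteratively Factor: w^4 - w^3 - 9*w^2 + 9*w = (w + 3)*(w^3 - 4*w^2 + 3*w) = (w - 3)*(w + 3)*(w^2 - w) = w*(w - 3)*(w + 3)*(w - 1)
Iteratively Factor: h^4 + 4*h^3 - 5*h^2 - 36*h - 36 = (h + 3)*(h^3 + h^2 - 8*h - 12) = (h + 2)*(h + 3)*(h^2 - h - 6) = (h + 2)^2*(h + 3)*(h - 3)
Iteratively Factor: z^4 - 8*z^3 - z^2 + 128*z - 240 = (z + 4)*(z^3 - 12*z^2 + 47*z - 60) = (z - 5)*(z + 4)*(z^2 - 7*z + 12) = (z - 5)*(z - 4)*(z + 4)*(z - 3)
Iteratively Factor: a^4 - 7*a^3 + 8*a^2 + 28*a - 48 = (a - 2)*(a^3 - 5*a^2 - 2*a + 24) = (a - 4)*(a - 2)*(a^2 - a - 6) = (a - 4)*(a - 3)*(a - 2)*(a + 2)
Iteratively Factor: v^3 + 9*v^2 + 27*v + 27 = (v + 3)*(v^2 + 6*v + 9) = (v + 3)^2*(v + 3)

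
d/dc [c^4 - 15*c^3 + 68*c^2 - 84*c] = 4*c^3 - 45*c^2 + 136*c - 84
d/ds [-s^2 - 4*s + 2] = -2*s - 4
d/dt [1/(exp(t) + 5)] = -exp(t)/(exp(t) + 5)^2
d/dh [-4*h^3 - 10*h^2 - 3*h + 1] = -12*h^2 - 20*h - 3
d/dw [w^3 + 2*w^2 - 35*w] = 3*w^2 + 4*w - 35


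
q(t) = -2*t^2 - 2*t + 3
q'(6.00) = -26.00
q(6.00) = -81.00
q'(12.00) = -50.00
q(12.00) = -309.00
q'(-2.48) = 7.92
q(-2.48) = -4.34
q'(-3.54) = 12.16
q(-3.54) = -14.98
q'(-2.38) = 7.52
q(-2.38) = -3.57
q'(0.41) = -3.64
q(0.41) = 1.84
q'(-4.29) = 15.16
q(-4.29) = -25.23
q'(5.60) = -24.40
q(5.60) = -70.92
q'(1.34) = -7.36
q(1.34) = -3.27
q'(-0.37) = -0.52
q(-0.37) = 3.47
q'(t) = -4*t - 2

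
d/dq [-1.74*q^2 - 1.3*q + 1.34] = -3.48*q - 1.3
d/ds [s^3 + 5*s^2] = s*(3*s + 10)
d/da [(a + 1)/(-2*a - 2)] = 0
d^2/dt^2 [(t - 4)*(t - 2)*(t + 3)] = 6*t - 6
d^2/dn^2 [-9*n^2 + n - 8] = -18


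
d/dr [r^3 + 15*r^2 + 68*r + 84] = 3*r^2 + 30*r + 68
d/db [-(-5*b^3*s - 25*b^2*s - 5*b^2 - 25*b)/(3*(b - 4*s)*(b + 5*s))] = 5*(-b*(b - 4*s)*(b^2*s + 5*b*s + b + 5) - b*(b + 5*s)*(b^2*s + 5*b*s + b + 5) + (b - 4*s)*(b + 5*s)*(3*b^2*s + 10*b*s + 2*b + 5))/(3*(b - 4*s)^2*(b + 5*s)^2)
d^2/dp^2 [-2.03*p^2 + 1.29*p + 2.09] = -4.06000000000000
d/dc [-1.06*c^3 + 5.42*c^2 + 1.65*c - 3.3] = -3.18*c^2 + 10.84*c + 1.65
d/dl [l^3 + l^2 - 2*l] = 3*l^2 + 2*l - 2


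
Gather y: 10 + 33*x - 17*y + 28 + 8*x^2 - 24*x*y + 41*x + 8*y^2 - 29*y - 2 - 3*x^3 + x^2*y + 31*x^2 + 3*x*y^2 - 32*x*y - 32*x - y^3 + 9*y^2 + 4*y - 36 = -3*x^3 + 39*x^2 + 42*x - y^3 + y^2*(3*x + 17) + y*(x^2 - 56*x - 42)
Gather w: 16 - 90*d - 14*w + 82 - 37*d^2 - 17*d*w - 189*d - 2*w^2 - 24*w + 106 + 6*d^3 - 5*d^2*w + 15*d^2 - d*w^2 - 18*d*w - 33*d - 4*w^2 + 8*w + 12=6*d^3 - 22*d^2 - 312*d + w^2*(-d - 6) + w*(-5*d^2 - 35*d - 30) + 216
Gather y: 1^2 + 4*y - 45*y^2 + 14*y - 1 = -45*y^2 + 18*y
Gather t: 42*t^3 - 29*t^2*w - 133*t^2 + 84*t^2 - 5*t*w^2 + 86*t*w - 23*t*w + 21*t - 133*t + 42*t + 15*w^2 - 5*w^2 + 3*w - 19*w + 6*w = 42*t^3 + t^2*(-29*w - 49) + t*(-5*w^2 + 63*w - 70) + 10*w^2 - 10*w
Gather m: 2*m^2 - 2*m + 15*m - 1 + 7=2*m^2 + 13*m + 6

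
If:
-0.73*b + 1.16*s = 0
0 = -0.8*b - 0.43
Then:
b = -0.54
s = -0.34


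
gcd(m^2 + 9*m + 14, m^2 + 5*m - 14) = m + 7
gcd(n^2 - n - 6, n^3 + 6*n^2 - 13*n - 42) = n^2 - n - 6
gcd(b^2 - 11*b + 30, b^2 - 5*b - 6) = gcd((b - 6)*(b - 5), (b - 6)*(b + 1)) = b - 6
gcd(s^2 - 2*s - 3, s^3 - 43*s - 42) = s + 1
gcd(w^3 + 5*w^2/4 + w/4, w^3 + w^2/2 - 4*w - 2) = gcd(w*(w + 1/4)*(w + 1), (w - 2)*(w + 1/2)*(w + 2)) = 1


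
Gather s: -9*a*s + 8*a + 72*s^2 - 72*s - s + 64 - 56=8*a + 72*s^2 + s*(-9*a - 73) + 8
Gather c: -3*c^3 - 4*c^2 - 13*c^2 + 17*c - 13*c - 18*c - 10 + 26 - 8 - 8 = -3*c^3 - 17*c^2 - 14*c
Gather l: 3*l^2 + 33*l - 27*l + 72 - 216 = 3*l^2 + 6*l - 144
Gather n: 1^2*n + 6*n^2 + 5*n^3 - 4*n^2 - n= 5*n^3 + 2*n^2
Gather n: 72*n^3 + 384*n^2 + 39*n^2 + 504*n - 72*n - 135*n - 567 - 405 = 72*n^3 + 423*n^2 + 297*n - 972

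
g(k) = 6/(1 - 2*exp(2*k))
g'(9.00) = 0.00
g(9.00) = 0.00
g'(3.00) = 0.01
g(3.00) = -0.00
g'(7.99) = 0.00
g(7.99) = -0.00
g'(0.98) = 0.98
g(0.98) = -0.45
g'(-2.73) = 0.10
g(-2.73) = 6.05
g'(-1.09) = 4.53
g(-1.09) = 7.75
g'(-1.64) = 1.06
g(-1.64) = 6.49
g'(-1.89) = 0.60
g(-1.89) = 6.29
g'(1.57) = 0.27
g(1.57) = -0.13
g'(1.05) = 0.83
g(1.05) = -0.39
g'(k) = 24*exp(2*k)/(1 - 2*exp(2*k))^2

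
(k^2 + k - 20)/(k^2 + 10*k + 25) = (k - 4)/(k + 5)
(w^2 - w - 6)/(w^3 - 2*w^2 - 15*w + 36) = (w + 2)/(w^2 + w - 12)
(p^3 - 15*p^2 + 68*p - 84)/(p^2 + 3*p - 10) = (p^2 - 13*p + 42)/(p + 5)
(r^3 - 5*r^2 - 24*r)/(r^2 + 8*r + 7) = r*(r^2 - 5*r - 24)/(r^2 + 8*r + 7)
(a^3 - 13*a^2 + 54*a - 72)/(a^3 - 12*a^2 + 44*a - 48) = (a - 3)/(a - 2)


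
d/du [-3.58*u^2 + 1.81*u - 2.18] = 1.81 - 7.16*u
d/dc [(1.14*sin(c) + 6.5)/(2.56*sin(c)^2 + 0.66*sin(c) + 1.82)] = (-33.28*sin(c) + 1.4592*cos(2*c) - 3.6744)*cos(c)/(2.56*sin(c)^2 + 0.66*sin(c) + 1.82)^2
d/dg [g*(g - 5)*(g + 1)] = 3*g^2 - 8*g - 5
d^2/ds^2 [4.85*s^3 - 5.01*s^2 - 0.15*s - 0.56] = 29.1*s - 10.02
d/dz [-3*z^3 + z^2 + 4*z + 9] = -9*z^2 + 2*z + 4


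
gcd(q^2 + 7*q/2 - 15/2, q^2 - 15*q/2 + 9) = q - 3/2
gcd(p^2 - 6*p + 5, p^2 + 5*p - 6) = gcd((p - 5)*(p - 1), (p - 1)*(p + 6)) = p - 1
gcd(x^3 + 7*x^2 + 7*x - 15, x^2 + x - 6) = x + 3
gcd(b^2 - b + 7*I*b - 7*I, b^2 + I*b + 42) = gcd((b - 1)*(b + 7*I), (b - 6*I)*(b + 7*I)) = b + 7*I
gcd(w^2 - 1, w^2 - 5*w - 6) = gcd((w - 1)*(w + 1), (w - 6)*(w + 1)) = w + 1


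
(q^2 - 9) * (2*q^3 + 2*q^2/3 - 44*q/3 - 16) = 2*q^5 + 2*q^4/3 - 98*q^3/3 - 22*q^2 + 132*q + 144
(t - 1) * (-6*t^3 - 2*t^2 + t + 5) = -6*t^4 + 4*t^3 + 3*t^2 + 4*t - 5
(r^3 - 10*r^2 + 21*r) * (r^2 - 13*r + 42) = r^5 - 23*r^4 + 193*r^3 - 693*r^2 + 882*r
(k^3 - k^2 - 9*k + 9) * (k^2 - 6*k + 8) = k^5 - 7*k^4 + 5*k^3 + 55*k^2 - 126*k + 72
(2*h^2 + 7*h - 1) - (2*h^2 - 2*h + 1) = 9*h - 2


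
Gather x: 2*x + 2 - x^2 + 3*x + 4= -x^2 + 5*x + 6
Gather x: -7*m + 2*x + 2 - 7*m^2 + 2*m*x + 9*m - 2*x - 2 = -7*m^2 + 2*m*x + 2*m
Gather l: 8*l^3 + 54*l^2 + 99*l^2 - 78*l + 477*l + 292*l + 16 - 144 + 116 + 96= 8*l^3 + 153*l^2 + 691*l + 84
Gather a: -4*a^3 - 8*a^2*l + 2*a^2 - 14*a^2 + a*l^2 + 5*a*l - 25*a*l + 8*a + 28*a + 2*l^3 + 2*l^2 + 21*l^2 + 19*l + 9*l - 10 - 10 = -4*a^3 + a^2*(-8*l - 12) + a*(l^2 - 20*l + 36) + 2*l^3 + 23*l^2 + 28*l - 20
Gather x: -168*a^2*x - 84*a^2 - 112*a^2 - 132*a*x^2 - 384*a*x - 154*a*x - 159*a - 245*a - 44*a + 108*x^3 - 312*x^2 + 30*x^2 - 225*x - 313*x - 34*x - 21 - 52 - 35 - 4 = -196*a^2 - 448*a + 108*x^3 + x^2*(-132*a - 282) + x*(-168*a^2 - 538*a - 572) - 112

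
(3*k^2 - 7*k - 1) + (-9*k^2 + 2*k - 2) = -6*k^2 - 5*k - 3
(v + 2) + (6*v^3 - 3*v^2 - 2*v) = 6*v^3 - 3*v^2 - v + 2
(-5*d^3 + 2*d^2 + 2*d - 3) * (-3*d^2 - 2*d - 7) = 15*d^5 + 4*d^4 + 25*d^3 - 9*d^2 - 8*d + 21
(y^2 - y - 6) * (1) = y^2 - y - 6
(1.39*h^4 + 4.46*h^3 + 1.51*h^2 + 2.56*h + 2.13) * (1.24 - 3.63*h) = -5.0457*h^5 - 14.4662*h^4 + 0.0491000000000001*h^3 - 7.4204*h^2 - 4.5575*h + 2.6412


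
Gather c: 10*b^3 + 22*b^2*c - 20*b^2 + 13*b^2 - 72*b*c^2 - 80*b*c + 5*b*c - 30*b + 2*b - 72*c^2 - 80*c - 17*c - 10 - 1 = 10*b^3 - 7*b^2 - 28*b + c^2*(-72*b - 72) + c*(22*b^2 - 75*b - 97) - 11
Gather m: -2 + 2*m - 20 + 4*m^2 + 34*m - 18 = 4*m^2 + 36*m - 40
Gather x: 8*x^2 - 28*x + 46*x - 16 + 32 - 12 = 8*x^2 + 18*x + 4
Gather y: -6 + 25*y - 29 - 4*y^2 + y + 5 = -4*y^2 + 26*y - 30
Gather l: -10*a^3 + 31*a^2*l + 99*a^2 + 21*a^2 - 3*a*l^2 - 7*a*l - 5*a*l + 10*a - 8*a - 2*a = -10*a^3 + 120*a^2 - 3*a*l^2 + l*(31*a^2 - 12*a)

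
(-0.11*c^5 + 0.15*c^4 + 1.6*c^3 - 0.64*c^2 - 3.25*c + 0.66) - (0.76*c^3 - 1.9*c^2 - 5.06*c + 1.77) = -0.11*c^5 + 0.15*c^4 + 0.84*c^3 + 1.26*c^2 + 1.81*c - 1.11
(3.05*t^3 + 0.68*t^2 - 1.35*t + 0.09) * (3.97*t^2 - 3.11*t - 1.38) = 12.1085*t^5 - 6.7859*t^4 - 11.6833*t^3 + 3.6174*t^2 + 1.5831*t - 0.1242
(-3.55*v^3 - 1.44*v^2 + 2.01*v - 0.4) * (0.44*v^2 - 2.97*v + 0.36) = -1.562*v^5 + 9.9099*v^4 + 3.8832*v^3 - 6.6641*v^2 + 1.9116*v - 0.144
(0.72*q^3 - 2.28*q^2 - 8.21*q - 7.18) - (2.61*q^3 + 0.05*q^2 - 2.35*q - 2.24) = -1.89*q^3 - 2.33*q^2 - 5.86*q - 4.94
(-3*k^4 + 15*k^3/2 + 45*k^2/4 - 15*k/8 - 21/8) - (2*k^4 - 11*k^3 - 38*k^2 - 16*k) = -5*k^4 + 37*k^3/2 + 197*k^2/4 + 113*k/8 - 21/8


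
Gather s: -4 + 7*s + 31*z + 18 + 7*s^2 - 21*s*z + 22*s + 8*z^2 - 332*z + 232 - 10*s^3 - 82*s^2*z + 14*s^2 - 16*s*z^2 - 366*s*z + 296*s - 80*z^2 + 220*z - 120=-10*s^3 + s^2*(21 - 82*z) + s*(-16*z^2 - 387*z + 325) - 72*z^2 - 81*z + 126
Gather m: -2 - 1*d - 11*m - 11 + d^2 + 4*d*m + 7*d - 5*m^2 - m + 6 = d^2 + 6*d - 5*m^2 + m*(4*d - 12) - 7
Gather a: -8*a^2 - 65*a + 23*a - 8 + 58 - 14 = -8*a^2 - 42*a + 36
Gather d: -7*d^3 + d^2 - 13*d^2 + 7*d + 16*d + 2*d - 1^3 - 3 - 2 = -7*d^3 - 12*d^2 + 25*d - 6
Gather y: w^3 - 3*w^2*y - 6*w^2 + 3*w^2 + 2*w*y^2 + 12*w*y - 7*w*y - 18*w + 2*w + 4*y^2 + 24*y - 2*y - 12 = w^3 - 3*w^2 - 16*w + y^2*(2*w + 4) + y*(-3*w^2 + 5*w + 22) - 12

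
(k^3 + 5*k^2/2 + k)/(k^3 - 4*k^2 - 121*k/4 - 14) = 2*k*(k + 2)/(2*k^2 - 9*k - 56)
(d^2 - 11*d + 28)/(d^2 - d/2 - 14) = 2*(d - 7)/(2*d + 7)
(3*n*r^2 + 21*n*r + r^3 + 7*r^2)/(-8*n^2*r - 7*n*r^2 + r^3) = (3*n*r + 21*n + r^2 + 7*r)/(-8*n^2 - 7*n*r + r^2)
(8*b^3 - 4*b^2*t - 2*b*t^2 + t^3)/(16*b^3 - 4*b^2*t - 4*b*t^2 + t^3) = (-2*b + t)/(-4*b + t)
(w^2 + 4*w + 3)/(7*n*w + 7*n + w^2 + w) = (w + 3)/(7*n + w)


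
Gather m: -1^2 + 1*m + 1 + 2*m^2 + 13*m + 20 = 2*m^2 + 14*m + 20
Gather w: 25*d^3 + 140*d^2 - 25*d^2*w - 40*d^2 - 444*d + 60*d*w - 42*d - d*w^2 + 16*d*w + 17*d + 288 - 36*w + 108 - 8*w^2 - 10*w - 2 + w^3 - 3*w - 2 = 25*d^3 + 100*d^2 - 469*d + w^3 + w^2*(-d - 8) + w*(-25*d^2 + 76*d - 49) + 392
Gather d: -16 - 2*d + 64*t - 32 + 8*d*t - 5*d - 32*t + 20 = d*(8*t - 7) + 32*t - 28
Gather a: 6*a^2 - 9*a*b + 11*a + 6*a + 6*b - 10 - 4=6*a^2 + a*(17 - 9*b) + 6*b - 14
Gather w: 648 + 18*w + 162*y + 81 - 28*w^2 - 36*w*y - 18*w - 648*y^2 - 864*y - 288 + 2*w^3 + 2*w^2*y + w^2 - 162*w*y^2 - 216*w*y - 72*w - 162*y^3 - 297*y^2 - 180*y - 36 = 2*w^3 + w^2*(2*y - 27) + w*(-162*y^2 - 252*y - 72) - 162*y^3 - 945*y^2 - 882*y + 405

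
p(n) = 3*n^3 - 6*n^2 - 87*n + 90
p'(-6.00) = 309.00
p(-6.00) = -252.00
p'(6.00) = 165.00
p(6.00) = 0.00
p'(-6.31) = 347.06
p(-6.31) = -353.65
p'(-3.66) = 77.48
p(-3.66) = 180.96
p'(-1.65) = -42.70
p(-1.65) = 203.74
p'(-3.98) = 103.32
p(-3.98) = 152.08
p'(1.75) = -80.44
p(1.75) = -64.55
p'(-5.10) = 208.29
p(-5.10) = -20.31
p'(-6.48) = 368.67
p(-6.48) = -414.48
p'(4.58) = 46.83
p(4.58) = -146.10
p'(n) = 9*n^2 - 12*n - 87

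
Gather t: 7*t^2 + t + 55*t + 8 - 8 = 7*t^2 + 56*t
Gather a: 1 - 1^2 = 0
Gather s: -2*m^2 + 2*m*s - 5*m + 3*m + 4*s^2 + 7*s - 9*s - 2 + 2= -2*m^2 - 2*m + 4*s^2 + s*(2*m - 2)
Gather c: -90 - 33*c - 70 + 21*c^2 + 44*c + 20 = 21*c^2 + 11*c - 140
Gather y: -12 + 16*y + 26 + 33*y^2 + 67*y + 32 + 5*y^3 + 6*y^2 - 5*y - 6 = 5*y^3 + 39*y^2 + 78*y + 40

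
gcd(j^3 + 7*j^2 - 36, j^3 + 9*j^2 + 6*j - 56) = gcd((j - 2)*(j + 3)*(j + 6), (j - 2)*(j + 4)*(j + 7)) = j - 2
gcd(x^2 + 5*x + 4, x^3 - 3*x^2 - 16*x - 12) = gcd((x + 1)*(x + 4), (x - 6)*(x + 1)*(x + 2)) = x + 1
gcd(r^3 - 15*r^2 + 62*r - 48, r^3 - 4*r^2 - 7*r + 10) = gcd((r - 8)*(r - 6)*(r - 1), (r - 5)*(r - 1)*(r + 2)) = r - 1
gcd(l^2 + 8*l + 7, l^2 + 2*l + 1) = l + 1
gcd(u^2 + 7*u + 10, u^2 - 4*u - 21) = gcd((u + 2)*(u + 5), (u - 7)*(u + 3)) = 1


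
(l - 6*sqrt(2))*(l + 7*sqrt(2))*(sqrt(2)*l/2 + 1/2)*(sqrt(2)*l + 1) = l^4 + 2*sqrt(2)*l^3 - 163*l^2/2 - 167*sqrt(2)*l/2 - 42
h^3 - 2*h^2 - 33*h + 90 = (h - 5)*(h - 3)*(h + 6)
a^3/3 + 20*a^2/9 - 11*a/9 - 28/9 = (a/3 + 1/3)*(a - 4/3)*(a + 7)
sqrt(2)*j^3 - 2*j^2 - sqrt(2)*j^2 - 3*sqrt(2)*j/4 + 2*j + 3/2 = (j - 3/2)*(j - sqrt(2))*(sqrt(2)*j + sqrt(2)/2)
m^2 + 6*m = m*(m + 6)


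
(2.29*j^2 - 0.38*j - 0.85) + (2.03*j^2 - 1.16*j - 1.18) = 4.32*j^2 - 1.54*j - 2.03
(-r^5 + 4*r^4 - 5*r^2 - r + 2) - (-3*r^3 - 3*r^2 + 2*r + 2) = -r^5 + 4*r^4 + 3*r^3 - 2*r^2 - 3*r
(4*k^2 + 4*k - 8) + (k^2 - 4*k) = 5*k^2 - 8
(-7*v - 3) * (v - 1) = -7*v^2 + 4*v + 3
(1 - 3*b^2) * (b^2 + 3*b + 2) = -3*b^4 - 9*b^3 - 5*b^2 + 3*b + 2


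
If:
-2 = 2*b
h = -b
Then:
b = -1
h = 1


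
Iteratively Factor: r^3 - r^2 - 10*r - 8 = (r + 2)*(r^2 - 3*r - 4) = (r - 4)*(r + 2)*(r + 1)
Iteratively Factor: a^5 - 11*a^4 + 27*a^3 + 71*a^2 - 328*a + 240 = (a - 4)*(a^4 - 7*a^3 - a^2 + 67*a - 60) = (a - 4)*(a + 3)*(a^3 - 10*a^2 + 29*a - 20) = (a - 4)^2*(a + 3)*(a^2 - 6*a + 5) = (a - 4)^2*(a - 1)*(a + 3)*(a - 5)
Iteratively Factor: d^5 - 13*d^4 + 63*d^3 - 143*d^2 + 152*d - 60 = (d - 2)*(d^4 - 11*d^3 + 41*d^2 - 61*d + 30) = (d - 5)*(d - 2)*(d^3 - 6*d^2 + 11*d - 6) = (d - 5)*(d - 3)*(d - 2)*(d^2 - 3*d + 2) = (d - 5)*(d - 3)*(d - 2)^2*(d - 1)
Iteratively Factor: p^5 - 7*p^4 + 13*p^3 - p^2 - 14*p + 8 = (p - 1)*(p^4 - 6*p^3 + 7*p^2 + 6*p - 8) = (p - 4)*(p - 1)*(p^3 - 2*p^2 - p + 2) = (p - 4)*(p - 1)*(p + 1)*(p^2 - 3*p + 2) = (p - 4)*(p - 2)*(p - 1)*(p + 1)*(p - 1)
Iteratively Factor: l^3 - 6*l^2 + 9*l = (l)*(l^2 - 6*l + 9) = l*(l - 3)*(l - 3)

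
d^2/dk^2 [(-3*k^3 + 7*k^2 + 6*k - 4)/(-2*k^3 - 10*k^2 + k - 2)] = 2*(-88*k^6 - 54*k^5 - 378*k^4 + 97*k^3 + 1722*k^2 + 228*k - 116)/(8*k^9 + 120*k^8 + 588*k^7 + 904*k^6 - 54*k^5 + 606*k^4 - 97*k^3 + 126*k^2 - 12*k + 8)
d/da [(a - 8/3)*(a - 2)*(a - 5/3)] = 3*a^2 - 38*a/3 + 118/9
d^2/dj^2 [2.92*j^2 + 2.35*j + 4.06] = 5.84000000000000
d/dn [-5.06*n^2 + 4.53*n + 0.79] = 4.53 - 10.12*n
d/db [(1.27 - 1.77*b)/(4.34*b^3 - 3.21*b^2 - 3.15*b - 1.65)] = (15.3636*b^3 - 22.2171*b^2 + 8.1534*b + 6.921)/(18.8356*b^6 - 27.8628*b^5 - 17.0379*b^4 + 5.901*b^3 + 20.5155*b^2 + 10.395*b + 2.7225)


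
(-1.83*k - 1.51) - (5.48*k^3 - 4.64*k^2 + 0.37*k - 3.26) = -5.48*k^3 + 4.64*k^2 - 2.2*k + 1.75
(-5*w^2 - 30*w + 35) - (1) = -5*w^2 - 30*w + 34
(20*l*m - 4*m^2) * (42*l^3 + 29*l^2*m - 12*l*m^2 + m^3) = 840*l^4*m + 412*l^3*m^2 - 356*l^2*m^3 + 68*l*m^4 - 4*m^5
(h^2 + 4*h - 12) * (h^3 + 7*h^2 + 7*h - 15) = h^5 + 11*h^4 + 23*h^3 - 71*h^2 - 144*h + 180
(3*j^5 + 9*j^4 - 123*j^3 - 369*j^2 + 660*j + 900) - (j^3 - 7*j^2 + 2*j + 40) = 3*j^5 + 9*j^4 - 124*j^3 - 362*j^2 + 658*j + 860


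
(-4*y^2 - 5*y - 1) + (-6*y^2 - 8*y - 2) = -10*y^2 - 13*y - 3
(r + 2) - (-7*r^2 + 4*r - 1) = 7*r^2 - 3*r + 3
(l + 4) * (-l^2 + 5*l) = -l^3 + l^2 + 20*l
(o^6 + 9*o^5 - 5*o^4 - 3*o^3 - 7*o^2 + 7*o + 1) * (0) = 0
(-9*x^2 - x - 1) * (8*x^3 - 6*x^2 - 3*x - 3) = -72*x^5 + 46*x^4 + 25*x^3 + 36*x^2 + 6*x + 3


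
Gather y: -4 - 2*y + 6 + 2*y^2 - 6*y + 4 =2*y^2 - 8*y + 6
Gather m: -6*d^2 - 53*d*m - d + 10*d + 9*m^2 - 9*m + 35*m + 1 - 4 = -6*d^2 + 9*d + 9*m^2 + m*(26 - 53*d) - 3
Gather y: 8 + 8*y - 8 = 8*y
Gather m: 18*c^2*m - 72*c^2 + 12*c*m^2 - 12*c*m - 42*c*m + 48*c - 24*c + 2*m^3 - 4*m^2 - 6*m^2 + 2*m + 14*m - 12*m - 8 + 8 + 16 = -72*c^2 + 24*c + 2*m^3 + m^2*(12*c - 10) + m*(18*c^2 - 54*c + 4) + 16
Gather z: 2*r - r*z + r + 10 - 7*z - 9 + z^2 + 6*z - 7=3*r + z^2 + z*(-r - 1) - 6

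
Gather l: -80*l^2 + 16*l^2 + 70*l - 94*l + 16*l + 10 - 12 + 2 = -64*l^2 - 8*l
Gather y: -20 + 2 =-18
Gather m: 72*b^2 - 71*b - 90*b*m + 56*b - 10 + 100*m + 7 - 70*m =72*b^2 - 15*b + m*(30 - 90*b) - 3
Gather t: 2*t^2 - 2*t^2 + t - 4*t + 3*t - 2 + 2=0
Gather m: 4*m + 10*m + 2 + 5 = 14*m + 7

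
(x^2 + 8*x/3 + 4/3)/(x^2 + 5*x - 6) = (3*x^2 + 8*x + 4)/(3*(x^2 + 5*x - 6))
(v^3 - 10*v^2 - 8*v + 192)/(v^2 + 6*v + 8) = (v^2 - 14*v + 48)/(v + 2)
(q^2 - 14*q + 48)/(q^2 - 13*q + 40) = (q - 6)/(q - 5)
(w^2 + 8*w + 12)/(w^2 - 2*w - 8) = (w + 6)/(w - 4)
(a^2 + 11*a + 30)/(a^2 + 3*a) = (a^2 + 11*a + 30)/(a*(a + 3))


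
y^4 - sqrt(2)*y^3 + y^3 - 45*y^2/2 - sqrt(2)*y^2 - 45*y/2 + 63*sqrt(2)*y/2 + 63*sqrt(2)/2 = (y + 1)*(y - 3*sqrt(2))*(y - 3*sqrt(2)/2)*(y + 7*sqrt(2)/2)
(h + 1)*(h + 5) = h^2 + 6*h + 5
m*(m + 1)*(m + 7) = m^3 + 8*m^2 + 7*m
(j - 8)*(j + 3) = j^2 - 5*j - 24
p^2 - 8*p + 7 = (p - 7)*(p - 1)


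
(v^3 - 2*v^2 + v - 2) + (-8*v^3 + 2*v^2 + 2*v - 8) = -7*v^3 + 3*v - 10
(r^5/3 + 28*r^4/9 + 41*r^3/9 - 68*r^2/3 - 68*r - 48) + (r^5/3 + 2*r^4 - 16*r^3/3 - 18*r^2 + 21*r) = 2*r^5/3 + 46*r^4/9 - 7*r^3/9 - 122*r^2/3 - 47*r - 48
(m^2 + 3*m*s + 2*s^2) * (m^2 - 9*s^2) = m^4 + 3*m^3*s - 7*m^2*s^2 - 27*m*s^3 - 18*s^4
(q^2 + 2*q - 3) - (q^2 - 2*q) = 4*q - 3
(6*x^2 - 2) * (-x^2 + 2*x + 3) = -6*x^4 + 12*x^3 + 20*x^2 - 4*x - 6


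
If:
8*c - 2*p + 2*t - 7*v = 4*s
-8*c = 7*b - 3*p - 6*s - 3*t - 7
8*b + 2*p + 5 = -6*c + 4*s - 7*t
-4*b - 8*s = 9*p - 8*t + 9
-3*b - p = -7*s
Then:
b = 5053/12563 - 25165*v/25126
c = 45031*v/50252 - 3712/12563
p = 9058*v/12563 - 19807/12563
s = -8197*v/25126 - 664/12563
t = -399*v/25126 - 6287/12563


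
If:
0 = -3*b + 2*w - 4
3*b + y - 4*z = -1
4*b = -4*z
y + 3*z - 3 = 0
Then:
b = -2/5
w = 7/5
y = 9/5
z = 2/5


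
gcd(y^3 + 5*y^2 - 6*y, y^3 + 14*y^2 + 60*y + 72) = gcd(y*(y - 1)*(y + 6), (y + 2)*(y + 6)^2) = y + 6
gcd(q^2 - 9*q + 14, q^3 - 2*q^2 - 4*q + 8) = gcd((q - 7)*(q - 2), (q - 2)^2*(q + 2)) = q - 2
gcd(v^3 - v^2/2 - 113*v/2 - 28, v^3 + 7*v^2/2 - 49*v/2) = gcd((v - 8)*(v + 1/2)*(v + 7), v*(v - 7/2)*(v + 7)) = v + 7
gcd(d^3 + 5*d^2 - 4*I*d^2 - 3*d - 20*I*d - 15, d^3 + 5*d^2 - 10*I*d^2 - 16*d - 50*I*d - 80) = d + 5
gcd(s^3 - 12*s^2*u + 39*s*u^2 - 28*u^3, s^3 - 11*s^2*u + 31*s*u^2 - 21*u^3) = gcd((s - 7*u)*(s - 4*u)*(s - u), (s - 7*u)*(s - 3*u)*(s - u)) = s^2 - 8*s*u + 7*u^2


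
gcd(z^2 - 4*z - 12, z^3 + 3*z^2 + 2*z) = z + 2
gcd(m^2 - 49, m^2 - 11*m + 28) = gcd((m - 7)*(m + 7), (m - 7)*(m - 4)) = m - 7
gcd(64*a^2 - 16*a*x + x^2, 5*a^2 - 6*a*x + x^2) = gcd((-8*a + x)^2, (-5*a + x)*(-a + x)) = 1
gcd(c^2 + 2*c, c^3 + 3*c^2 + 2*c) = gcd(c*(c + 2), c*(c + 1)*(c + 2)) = c^2 + 2*c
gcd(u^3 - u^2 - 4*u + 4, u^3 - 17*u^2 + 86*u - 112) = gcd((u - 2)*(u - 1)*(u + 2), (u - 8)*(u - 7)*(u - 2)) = u - 2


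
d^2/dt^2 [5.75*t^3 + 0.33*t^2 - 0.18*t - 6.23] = 34.5*t + 0.66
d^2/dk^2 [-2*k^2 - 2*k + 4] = -4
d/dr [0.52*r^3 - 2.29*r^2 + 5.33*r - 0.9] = 1.56*r^2 - 4.58*r + 5.33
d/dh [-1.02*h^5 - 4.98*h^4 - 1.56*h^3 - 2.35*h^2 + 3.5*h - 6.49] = -5.1*h^4 - 19.92*h^3 - 4.68*h^2 - 4.7*h + 3.5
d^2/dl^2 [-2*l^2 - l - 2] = -4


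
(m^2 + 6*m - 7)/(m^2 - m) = (m + 7)/m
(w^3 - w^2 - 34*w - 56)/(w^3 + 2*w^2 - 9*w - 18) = (w^2 - 3*w - 28)/(w^2 - 9)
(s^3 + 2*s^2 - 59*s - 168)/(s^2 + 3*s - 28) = (s^2 - 5*s - 24)/(s - 4)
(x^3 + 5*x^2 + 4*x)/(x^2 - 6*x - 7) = x*(x + 4)/(x - 7)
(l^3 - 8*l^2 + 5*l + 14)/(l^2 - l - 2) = l - 7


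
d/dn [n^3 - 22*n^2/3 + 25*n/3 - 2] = 3*n^2 - 44*n/3 + 25/3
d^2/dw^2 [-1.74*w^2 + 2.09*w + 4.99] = -3.48000000000000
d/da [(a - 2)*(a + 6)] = 2*a + 4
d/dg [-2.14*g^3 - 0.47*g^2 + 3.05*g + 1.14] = -6.42*g^2 - 0.94*g + 3.05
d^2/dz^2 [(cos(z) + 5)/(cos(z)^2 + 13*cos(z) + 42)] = (-9*(1 - cos(2*z))^2*cos(z) - 7*(1 - cos(2*z))^2 + 4595*cos(z) + 1114*cos(2*z) + 51*cos(3*z) + 2*cos(5*z) + 1854)/(4*(cos(z) + 6)^3*(cos(z) + 7)^3)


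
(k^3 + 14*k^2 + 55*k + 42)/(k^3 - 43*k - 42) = (k + 7)/(k - 7)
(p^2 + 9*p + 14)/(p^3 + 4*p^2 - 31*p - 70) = 1/(p - 5)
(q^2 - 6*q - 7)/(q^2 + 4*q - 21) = (q^2 - 6*q - 7)/(q^2 + 4*q - 21)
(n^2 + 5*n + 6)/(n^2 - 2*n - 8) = (n + 3)/(n - 4)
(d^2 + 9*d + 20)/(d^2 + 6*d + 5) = (d + 4)/(d + 1)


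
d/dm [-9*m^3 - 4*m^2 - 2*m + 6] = -27*m^2 - 8*m - 2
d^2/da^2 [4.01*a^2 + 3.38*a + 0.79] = 8.02000000000000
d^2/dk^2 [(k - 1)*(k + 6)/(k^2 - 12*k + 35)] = 2*(17*k^3 - 123*k^2 - 309*k + 2671)/(k^6 - 36*k^5 + 537*k^4 - 4248*k^3 + 18795*k^2 - 44100*k + 42875)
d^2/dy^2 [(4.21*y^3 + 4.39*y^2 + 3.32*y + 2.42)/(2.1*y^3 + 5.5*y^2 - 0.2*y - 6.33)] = (-58.5312000000001*y^6 + 98.4563999999996*y^5 + 1040.76756*y^4 + 1770.98968*y^3 + 1911.73098*y^2 + 1882.697574*y + 512.096902)/(9.261*y^9 + 72.765*y^8 + 187.929*y^7 + 68.7691*y^6 - 456.567*y^5 - 557.8359*y^4 + 294.20407*y^3 + 660.37725*y^2 - 24.04134*y - 253.636137)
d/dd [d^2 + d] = 2*d + 1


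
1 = 1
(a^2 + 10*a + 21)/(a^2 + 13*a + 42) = (a + 3)/(a + 6)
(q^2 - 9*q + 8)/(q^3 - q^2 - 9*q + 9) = (q - 8)/(q^2 - 9)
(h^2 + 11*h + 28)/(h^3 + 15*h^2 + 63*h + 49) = (h + 4)/(h^2 + 8*h + 7)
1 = 1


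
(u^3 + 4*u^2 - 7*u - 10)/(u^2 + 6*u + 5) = u - 2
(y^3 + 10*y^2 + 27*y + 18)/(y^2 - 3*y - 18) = (y^2 + 7*y + 6)/(y - 6)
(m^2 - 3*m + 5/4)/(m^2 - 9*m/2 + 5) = (m - 1/2)/(m - 2)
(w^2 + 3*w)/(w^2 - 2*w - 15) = w/(w - 5)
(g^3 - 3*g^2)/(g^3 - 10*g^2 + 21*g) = g/(g - 7)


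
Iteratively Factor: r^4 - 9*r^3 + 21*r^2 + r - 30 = (r + 1)*(r^3 - 10*r^2 + 31*r - 30) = (r - 5)*(r + 1)*(r^2 - 5*r + 6) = (r - 5)*(r - 2)*(r + 1)*(r - 3)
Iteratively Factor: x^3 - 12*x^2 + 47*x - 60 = (x - 4)*(x^2 - 8*x + 15) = (x - 5)*(x - 4)*(x - 3)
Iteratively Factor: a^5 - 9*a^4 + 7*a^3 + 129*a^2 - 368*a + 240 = (a - 5)*(a^4 - 4*a^3 - 13*a^2 + 64*a - 48) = (a - 5)*(a - 3)*(a^3 - a^2 - 16*a + 16) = (a - 5)*(a - 4)*(a - 3)*(a^2 + 3*a - 4) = (a - 5)*(a - 4)*(a - 3)*(a - 1)*(a + 4)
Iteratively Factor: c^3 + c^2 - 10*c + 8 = (c - 2)*(c^2 + 3*c - 4) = (c - 2)*(c - 1)*(c + 4)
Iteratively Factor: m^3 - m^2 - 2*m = (m - 2)*(m^2 + m) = (m - 2)*(m + 1)*(m)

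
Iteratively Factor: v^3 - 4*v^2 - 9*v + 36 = (v + 3)*(v^2 - 7*v + 12) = (v - 4)*(v + 3)*(v - 3)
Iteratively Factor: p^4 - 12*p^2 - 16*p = (p - 4)*(p^3 + 4*p^2 + 4*p) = p*(p - 4)*(p^2 + 4*p + 4) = p*(p - 4)*(p + 2)*(p + 2)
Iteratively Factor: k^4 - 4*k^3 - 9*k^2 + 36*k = (k - 4)*(k^3 - 9*k) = (k - 4)*(k + 3)*(k^2 - 3*k) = (k - 4)*(k - 3)*(k + 3)*(k)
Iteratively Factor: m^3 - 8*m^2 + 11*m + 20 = (m - 4)*(m^2 - 4*m - 5) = (m - 5)*(m - 4)*(m + 1)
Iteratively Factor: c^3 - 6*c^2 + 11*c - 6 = (c - 3)*(c^2 - 3*c + 2) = (c - 3)*(c - 1)*(c - 2)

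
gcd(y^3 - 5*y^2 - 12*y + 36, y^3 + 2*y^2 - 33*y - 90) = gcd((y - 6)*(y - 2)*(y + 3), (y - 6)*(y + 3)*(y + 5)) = y^2 - 3*y - 18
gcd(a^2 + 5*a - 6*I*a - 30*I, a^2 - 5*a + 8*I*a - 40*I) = 1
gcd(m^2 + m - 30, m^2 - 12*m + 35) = m - 5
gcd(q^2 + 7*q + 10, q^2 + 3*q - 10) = q + 5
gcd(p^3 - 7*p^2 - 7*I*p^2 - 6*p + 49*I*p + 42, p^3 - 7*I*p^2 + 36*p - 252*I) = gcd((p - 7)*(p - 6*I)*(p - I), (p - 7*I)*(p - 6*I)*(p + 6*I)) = p - 6*I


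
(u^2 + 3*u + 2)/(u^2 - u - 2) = (u + 2)/(u - 2)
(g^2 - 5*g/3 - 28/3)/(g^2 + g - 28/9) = 3*(g - 4)/(3*g - 4)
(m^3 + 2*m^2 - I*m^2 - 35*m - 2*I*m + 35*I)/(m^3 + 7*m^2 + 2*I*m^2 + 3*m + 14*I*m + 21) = (m - 5)/(m + 3*I)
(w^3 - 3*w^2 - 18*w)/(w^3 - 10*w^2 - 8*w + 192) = w*(w + 3)/(w^2 - 4*w - 32)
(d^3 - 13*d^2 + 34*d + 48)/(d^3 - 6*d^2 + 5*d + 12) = (d^2 - 14*d + 48)/(d^2 - 7*d + 12)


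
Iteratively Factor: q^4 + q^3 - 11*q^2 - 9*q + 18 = (q + 2)*(q^3 - q^2 - 9*q + 9) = (q - 1)*(q + 2)*(q^2 - 9) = (q - 3)*(q - 1)*(q + 2)*(q + 3)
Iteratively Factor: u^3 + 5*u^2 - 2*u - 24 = (u - 2)*(u^2 + 7*u + 12) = (u - 2)*(u + 4)*(u + 3)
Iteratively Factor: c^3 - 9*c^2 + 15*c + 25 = (c + 1)*(c^2 - 10*c + 25) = (c - 5)*(c + 1)*(c - 5)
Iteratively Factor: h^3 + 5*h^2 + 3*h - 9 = (h - 1)*(h^2 + 6*h + 9) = (h - 1)*(h + 3)*(h + 3)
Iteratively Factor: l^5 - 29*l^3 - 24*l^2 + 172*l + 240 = (l + 2)*(l^4 - 2*l^3 - 25*l^2 + 26*l + 120) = (l - 5)*(l + 2)*(l^3 + 3*l^2 - 10*l - 24) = (l - 5)*(l + 2)^2*(l^2 + l - 12) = (l - 5)*(l + 2)^2*(l + 4)*(l - 3)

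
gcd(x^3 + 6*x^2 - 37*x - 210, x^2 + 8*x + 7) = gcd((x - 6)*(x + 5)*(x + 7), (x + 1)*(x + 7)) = x + 7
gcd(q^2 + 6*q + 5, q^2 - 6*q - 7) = q + 1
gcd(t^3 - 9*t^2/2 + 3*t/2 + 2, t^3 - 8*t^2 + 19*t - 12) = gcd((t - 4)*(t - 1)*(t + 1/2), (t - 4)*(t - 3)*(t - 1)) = t^2 - 5*t + 4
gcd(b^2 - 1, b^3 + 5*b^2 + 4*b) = b + 1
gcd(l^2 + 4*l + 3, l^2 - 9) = l + 3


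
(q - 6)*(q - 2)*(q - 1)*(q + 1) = q^4 - 8*q^3 + 11*q^2 + 8*q - 12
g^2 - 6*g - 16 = (g - 8)*(g + 2)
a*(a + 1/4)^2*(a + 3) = a^4 + 7*a^3/2 + 25*a^2/16 + 3*a/16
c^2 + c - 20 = (c - 4)*(c + 5)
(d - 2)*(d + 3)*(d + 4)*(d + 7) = d^4 + 12*d^3 + 33*d^2 - 38*d - 168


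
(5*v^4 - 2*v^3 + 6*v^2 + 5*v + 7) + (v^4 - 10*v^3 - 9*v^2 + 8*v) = 6*v^4 - 12*v^3 - 3*v^2 + 13*v + 7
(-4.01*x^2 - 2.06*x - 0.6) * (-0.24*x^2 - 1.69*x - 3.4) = 0.9624*x^4 + 7.2713*x^3 + 17.2594*x^2 + 8.018*x + 2.04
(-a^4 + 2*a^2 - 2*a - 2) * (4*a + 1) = -4*a^5 - a^4 + 8*a^3 - 6*a^2 - 10*a - 2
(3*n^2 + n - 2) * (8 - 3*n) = -9*n^3 + 21*n^2 + 14*n - 16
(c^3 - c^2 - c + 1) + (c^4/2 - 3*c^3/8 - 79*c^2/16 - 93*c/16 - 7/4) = c^4/2 + 5*c^3/8 - 95*c^2/16 - 109*c/16 - 3/4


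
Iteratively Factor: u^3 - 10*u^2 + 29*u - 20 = (u - 5)*(u^2 - 5*u + 4) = (u - 5)*(u - 1)*(u - 4)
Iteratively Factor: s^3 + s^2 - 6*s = (s)*(s^2 + s - 6) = s*(s - 2)*(s + 3)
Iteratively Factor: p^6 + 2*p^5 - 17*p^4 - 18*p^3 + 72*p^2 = (p)*(p^5 + 2*p^4 - 17*p^3 - 18*p^2 + 72*p) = p^2*(p^4 + 2*p^3 - 17*p^2 - 18*p + 72) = p^2*(p + 3)*(p^3 - p^2 - 14*p + 24) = p^2*(p + 3)*(p + 4)*(p^2 - 5*p + 6) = p^2*(p - 3)*(p + 3)*(p + 4)*(p - 2)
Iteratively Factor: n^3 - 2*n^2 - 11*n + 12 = (n - 1)*(n^2 - n - 12) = (n - 4)*(n - 1)*(n + 3)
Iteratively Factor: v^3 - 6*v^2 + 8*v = (v)*(v^2 - 6*v + 8) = v*(v - 2)*(v - 4)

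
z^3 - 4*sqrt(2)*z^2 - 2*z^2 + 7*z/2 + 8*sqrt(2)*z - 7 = (z - 2)*(z - 7*sqrt(2)/2)*(z - sqrt(2)/2)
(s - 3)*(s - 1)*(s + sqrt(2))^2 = s^4 - 4*s^3 + 2*sqrt(2)*s^3 - 8*sqrt(2)*s^2 + 5*s^2 - 8*s + 6*sqrt(2)*s + 6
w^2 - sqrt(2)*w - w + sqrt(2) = (w - 1)*(w - sqrt(2))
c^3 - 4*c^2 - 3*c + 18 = (c - 3)^2*(c + 2)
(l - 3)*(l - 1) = l^2 - 4*l + 3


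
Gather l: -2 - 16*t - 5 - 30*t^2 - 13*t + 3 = -30*t^2 - 29*t - 4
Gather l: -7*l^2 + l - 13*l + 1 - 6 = -7*l^2 - 12*l - 5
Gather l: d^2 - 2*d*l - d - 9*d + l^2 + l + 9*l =d^2 - 10*d + l^2 + l*(10 - 2*d)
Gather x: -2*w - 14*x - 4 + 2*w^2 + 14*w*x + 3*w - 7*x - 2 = 2*w^2 + w + x*(14*w - 21) - 6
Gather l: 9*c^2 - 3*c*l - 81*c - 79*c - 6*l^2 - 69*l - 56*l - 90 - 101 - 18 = 9*c^2 - 160*c - 6*l^2 + l*(-3*c - 125) - 209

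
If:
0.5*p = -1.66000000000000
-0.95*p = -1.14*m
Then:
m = -2.77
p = -3.32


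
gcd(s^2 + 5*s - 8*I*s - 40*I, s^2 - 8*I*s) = s - 8*I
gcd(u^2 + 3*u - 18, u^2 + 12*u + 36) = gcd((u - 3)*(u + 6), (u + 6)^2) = u + 6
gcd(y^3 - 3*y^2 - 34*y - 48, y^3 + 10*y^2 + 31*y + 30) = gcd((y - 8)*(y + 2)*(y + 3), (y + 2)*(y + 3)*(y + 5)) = y^2 + 5*y + 6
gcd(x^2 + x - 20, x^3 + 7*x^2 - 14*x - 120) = x^2 + x - 20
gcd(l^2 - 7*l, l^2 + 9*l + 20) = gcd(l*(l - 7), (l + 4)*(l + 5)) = 1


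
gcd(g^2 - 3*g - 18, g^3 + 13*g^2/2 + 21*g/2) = g + 3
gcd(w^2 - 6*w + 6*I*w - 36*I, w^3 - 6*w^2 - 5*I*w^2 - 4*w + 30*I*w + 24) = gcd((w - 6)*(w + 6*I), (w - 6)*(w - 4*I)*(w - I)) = w - 6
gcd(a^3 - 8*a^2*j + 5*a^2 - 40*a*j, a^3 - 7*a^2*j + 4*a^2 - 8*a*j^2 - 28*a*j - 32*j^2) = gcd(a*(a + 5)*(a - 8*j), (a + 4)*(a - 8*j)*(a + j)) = a - 8*j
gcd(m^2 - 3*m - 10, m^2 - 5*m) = m - 5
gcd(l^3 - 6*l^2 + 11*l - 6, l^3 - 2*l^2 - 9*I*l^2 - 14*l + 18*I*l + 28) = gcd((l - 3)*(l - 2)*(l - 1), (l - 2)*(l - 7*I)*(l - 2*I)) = l - 2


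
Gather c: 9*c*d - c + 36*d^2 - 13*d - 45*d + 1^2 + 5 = c*(9*d - 1) + 36*d^2 - 58*d + 6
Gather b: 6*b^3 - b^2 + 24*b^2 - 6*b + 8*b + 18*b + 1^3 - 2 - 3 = 6*b^3 + 23*b^2 + 20*b - 4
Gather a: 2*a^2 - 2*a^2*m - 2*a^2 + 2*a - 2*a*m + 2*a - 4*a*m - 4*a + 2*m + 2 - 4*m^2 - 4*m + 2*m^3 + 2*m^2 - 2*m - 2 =-2*a^2*m - 6*a*m + 2*m^3 - 2*m^2 - 4*m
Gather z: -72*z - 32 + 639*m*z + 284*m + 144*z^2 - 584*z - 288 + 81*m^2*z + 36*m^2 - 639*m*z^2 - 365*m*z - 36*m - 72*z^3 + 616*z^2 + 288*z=36*m^2 + 248*m - 72*z^3 + z^2*(760 - 639*m) + z*(81*m^2 + 274*m - 368) - 320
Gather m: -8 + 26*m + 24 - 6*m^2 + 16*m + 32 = -6*m^2 + 42*m + 48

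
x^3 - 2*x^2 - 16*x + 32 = (x - 4)*(x - 2)*(x + 4)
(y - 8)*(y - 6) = y^2 - 14*y + 48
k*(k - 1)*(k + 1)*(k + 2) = k^4 + 2*k^3 - k^2 - 2*k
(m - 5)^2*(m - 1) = m^3 - 11*m^2 + 35*m - 25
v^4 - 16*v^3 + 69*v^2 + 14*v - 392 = (v - 7)^2*(v - 4)*(v + 2)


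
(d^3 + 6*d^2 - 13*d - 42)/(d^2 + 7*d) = d - 1 - 6/d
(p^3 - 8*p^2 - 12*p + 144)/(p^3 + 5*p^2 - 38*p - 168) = (p - 6)/(p + 7)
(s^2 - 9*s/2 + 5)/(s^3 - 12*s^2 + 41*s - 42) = (s - 5/2)/(s^2 - 10*s + 21)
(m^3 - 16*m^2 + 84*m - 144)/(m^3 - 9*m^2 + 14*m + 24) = (m - 6)/(m + 1)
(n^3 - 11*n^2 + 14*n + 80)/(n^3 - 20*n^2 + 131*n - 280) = (n + 2)/(n - 7)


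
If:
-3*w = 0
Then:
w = 0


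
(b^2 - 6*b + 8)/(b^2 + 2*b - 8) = (b - 4)/(b + 4)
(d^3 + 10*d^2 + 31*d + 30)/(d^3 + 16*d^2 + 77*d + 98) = (d^2 + 8*d + 15)/(d^2 + 14*d + 49)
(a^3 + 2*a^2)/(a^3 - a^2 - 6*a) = a/(a - 3)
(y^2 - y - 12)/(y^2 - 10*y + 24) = (y + 3)/(y - 6)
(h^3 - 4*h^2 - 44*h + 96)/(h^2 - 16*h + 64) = (h^2 + 4*h - 12)/(h - 8)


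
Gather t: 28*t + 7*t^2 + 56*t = 7*t^2 + 84*t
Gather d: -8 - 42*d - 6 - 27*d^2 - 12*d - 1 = -27*d^2 - 54*d - 15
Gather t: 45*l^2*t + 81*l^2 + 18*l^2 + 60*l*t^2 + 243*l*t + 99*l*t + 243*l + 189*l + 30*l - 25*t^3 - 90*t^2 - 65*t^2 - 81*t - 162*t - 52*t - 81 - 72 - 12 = 99*l^2 + 462*l - 25*t^3 + t^2*(60*l - 155) + t*(45*l^2 + 342*l - 295) - 165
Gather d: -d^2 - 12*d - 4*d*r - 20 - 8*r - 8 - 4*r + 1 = -d^2 + d*(-4*r - 12) - 12*r - 27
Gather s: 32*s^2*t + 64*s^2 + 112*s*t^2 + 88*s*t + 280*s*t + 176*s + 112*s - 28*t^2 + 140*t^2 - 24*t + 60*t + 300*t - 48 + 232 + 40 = s^2*(32*t + 64) + s*(112*t^2 + 368*t + 288) + 112*t^2 + 336*t + 224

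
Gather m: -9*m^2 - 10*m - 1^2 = -9*m^2 - 10*m - 1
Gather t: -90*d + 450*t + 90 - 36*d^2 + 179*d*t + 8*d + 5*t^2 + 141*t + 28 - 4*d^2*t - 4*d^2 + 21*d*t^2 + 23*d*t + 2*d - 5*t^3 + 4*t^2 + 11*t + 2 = -40*d^2 - 80*d - 5*t^3 + t^2*(21*d + 9) + t*(-4*d^2 + 202*d + 602) + 120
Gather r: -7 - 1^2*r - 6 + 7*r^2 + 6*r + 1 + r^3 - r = r^3 + 7*r^2 + 4*r - 12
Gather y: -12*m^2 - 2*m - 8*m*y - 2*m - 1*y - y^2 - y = -12*m^2 - 4*m - y^2 + y*(-8*m - 2)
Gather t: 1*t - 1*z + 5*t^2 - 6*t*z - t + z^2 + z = 5*t^2 - 6*t*z + z^2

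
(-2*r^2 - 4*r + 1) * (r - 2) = -2*r^3 + 9*r - 2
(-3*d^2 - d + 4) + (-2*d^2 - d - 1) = -5*d^2 - 2*d + 3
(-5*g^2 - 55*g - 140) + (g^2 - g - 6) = -4*g^2 - 56*g - 146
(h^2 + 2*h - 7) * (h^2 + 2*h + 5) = h^4 + 4*h^3 + 2*h^2 - 4*h - 35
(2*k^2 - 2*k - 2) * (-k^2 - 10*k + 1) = -2*k^4 - 18*k^3 + 24*k^2 + 18*k - 2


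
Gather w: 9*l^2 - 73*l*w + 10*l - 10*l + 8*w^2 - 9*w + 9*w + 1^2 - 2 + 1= 9*l^2 - 73*l*w + 8*w^2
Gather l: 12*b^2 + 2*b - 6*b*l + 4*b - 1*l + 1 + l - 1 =12*b^2 - 6*b*l + 6*b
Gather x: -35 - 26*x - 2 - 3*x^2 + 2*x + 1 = -3*x^2 - 24*x - 36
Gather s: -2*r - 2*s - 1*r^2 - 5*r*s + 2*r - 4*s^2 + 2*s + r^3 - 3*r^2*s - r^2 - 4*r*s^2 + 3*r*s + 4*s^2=r^3 - 2*r^2 - 4*r*s^2 + s*(-3*r^2 - 2*r)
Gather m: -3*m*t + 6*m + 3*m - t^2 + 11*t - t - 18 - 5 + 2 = m*(9 - 3*t) - t^2 + 10*t - 21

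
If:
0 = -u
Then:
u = 0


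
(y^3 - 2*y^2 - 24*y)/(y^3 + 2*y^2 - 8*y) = (y - 6)/(y - 2)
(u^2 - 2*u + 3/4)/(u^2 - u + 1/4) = (2*u - 3)/(2*u - 1)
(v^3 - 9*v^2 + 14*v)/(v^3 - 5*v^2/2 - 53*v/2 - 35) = 2*v*(v - 2)/(2*v^2 + 9*v + 10)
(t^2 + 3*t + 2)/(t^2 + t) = (t + 2)/t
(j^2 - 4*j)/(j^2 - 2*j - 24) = j*(4 - j)/(-j^2 + 2*j + 24)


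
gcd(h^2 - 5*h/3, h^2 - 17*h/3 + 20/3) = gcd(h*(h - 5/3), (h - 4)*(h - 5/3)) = h - 5/3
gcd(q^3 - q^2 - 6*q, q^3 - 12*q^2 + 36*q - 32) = 1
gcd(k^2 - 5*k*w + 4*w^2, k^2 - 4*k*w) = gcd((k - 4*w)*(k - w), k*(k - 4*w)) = -k + 4*w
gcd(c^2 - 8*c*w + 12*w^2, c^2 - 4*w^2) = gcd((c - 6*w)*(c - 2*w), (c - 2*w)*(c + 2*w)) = -c + 2*w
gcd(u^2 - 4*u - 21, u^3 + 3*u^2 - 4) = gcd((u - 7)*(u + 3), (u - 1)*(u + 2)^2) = 1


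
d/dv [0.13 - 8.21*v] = -8.21000000000000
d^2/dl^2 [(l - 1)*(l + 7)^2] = 6*l + 26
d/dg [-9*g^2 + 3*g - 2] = 3 - 18*g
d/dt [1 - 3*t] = -3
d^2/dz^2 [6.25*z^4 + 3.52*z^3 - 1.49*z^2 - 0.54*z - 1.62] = 75.0*z^2 + 21.12*z - 2.98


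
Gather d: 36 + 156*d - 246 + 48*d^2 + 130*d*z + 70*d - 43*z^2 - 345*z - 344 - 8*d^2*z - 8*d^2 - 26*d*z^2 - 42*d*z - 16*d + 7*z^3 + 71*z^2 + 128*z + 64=d^2*(40 - 8*z) + d*(-26*z^2 + 88*z + 210) + 7*z^3 + 28*z^2 - 217*z - 490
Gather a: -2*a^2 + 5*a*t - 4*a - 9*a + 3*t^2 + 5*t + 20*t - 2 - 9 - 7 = -2*a^2 + a*(5*t - 13) + 3*t^2 + 25*t - 18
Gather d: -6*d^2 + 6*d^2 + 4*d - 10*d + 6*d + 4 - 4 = 0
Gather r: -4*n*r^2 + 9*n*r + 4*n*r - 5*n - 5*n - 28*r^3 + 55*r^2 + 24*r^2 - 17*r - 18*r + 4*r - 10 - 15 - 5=-10*n - 28*r^3 + r^2*(79 - 4*n) + r*(13*n - 31) - 30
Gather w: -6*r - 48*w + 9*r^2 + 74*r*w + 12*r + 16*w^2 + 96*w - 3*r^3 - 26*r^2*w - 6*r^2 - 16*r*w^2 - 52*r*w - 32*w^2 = -3*r^3 + 3*r^2 + 6*r + w^2*(-16*r - 16) + w*(-26*r^2 + 22*r + 48)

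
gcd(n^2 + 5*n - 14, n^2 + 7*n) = n + 7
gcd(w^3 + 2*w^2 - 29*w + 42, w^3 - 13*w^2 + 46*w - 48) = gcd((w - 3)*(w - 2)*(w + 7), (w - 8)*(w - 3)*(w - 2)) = w^2 - 5*w + 6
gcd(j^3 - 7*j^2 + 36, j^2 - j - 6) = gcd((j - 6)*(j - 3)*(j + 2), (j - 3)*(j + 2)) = j^2 - j - 6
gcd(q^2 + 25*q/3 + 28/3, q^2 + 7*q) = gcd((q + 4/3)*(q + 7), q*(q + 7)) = q + 7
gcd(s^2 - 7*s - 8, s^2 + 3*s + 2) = s + 1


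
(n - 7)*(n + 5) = n^2 - 2*n - 35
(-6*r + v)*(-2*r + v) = 12*r^2 - 8*r*v + v^2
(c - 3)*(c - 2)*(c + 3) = c^3 - 2*c^2 - 9*c + 18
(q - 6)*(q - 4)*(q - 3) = q^3 - 13*q^2 + 54*q - 72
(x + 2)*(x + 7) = x^2 + 9*x + 14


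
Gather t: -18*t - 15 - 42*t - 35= -60*t - 50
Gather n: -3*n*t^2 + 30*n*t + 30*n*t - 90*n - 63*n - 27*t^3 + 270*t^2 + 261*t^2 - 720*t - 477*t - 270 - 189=n*(-3*t^2 + 60*t - 153) - 27*t^3 + 531*t^2 - 1197*t - 459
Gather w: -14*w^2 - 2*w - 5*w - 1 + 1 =-14*w^2 - 7*w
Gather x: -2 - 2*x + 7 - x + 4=9 - 3*x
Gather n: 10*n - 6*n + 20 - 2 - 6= 4*n + 12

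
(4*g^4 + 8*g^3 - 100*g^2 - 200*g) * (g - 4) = 4*g^5 - 8*g^4 - 132*g^3 + 200*g^2 + 800*g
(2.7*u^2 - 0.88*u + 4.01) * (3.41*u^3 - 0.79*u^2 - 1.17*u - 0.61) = 9.207*u^5 - 5.1338*u^4 + 11.2103*u^3 - 3.7853*u^2 - 4.1549*u - 2.4461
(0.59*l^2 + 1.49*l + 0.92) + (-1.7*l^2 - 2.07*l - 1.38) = -1.11*l^2 - 0.58*l - 0.46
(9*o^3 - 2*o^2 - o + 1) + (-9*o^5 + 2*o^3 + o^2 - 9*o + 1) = -9*o^5 + 11*o^3 - o^2 - 10*o + 2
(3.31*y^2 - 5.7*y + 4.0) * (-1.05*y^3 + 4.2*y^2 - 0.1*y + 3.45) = -3.4755*y^5 + 19.887*y^4 - 28.471*y^3 + 28.7895*y^2 - 20.065*y + 13.8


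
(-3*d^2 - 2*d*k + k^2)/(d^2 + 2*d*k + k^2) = (-3*d + k)/(d + k)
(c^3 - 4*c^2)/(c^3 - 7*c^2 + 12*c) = c/(c - 3)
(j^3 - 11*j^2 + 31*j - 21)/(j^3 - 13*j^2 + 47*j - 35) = (j - 3)/(j - 5)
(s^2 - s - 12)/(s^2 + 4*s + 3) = (s - 4)/(s + 1)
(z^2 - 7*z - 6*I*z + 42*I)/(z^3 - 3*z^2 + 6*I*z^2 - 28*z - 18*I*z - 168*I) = (z - 6*I)/(z^2 + z*(4 + 6*I) + 24*I)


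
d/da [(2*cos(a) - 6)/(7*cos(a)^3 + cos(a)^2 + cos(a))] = 2*(9*cos(a)/2 - 31*cos(2*a) + 7*cos(3*a)/2 - 34)*sin(a)/((7*cos(a)^2 + cos(a) + 1)^2*cos(a)^2)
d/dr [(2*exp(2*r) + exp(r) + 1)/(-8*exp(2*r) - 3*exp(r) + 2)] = (2*exp(2*r) + 24*exp(r) + 5)*exp(r)/(64*exp(4*r) + 48*exp(3*r) - 23*exp(2*r) - 12*exp(r) + 4)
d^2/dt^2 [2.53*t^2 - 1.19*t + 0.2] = 5.06000000000000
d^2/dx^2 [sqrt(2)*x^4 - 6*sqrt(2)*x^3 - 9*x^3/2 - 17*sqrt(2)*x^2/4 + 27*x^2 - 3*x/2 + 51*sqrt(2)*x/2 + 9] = 12*sqrt(2)*x^2 - 36*sqrt(2)*x - 27*x - 17*sqrt(2)/2 + 54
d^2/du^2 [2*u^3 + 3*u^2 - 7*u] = 12*u + 6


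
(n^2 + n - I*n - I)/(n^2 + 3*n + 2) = (n - I)/(n + 2)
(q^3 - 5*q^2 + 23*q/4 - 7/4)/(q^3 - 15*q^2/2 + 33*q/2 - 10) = (4*q^2 - 16*q + 7)/(2*(2*q^2 - 13*q + 20))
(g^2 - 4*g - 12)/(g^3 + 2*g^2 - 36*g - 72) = 1/(g + 6)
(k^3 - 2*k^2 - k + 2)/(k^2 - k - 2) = k - 1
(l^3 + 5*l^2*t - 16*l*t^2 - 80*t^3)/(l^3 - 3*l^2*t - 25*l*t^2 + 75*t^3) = (l^2 - 16*t^2)/(l^2 - 8*l*t + 15*t^2)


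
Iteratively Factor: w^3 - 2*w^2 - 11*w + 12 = (w - 4)*(w^2 + 2*w - 3) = (w - 4)*(w + 3)*(w - 1)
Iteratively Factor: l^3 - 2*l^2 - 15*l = (l)*(l^2 - 2*l - 15) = l*(l + 3)*(l - 5)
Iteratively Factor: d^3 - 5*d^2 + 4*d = (d)*(d^2 - 5*d + 4) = d*(d - 4)*(d - 1)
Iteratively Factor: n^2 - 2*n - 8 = (n - 4)*(n + 2)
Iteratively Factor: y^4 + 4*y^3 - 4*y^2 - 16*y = (y - 2)*(y^3 + 6*y^2 + 8*y) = (y - 2)*(y + 4)*(y^2 + 2*y) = (y - 2)*(y + 2)*(y + 4)*(y)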